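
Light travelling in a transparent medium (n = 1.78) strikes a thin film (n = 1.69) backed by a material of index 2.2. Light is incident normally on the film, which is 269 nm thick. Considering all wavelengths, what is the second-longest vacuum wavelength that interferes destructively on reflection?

Ray reflecting at the top interface goes from n = 1.78 toward n = 1.69: no phase shift.
Ray reflecting at the bottom interface goes from n = 1.69 toward n = 2.2: a half-wave phase shift.
The two reflections differ by half a wavelength.
With one net inversion, destructive interference in reflection requires 2 n t = m λ.
λ = 2 n t / m. The second-longest wavelength is m = 2: λ = 2 × 1.69 × 269 / 2.00 = 455 nm.

455 nm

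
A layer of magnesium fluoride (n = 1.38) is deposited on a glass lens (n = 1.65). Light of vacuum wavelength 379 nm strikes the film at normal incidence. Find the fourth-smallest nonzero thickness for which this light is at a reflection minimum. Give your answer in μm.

0.481 μm

Ray reflecting at the top interface goes from n = 1.0 toward n = 1.38: a half-wave phase shift.
Ray reflecting at the bottom interface goes from n = 1.38 toward n = 1.65: a half-wave phase shift.
Net: no relative phase inversion (both shifts match).
For minimum reflection here: 2 n t = (m + ½) λ.
The fourth-smallest nonzero thickness corresponds to m = 3: t = (m + ½) λ / (2 n) = 3.50 × 379 / (2 × 1.38) = 481 nm.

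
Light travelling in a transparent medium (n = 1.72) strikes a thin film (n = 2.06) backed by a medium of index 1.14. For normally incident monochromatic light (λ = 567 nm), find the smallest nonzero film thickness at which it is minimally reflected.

138 nm

Top surface (1.72 → 2.06): reflection off a higher-index medium gives a half-wave phase shift.
Ray reflecting at the bottom interface goes from n = 2.06 toward n = 1.14: no phase shift.
Exactly one π shift → a net half-wave offset.
For dark reflection here: 2 n t = m λ.
Minimum nonzero at m = 1: t = λ / (2 n) = 567 / (2 × 2.06) = 138 nm.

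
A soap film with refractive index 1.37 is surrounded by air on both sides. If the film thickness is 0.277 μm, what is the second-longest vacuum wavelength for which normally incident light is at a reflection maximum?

506 nm

Top surface (1.0 → 1.37): reflection off a higher-index medium gives a half-wave phase shift.
Ray reflecting at the bottom interface goes from n = 1.37 toward n = 1.0: no phase shift.
The two reflections differ by half a wavelength.
With one net inversion, constructive interference in reflection requires 2 n t = (m + ½) λ.
λ = 2 n t / (m + ½). The second-longest wavelength is m = 1: λ = 2 × 1.37 × 277 / 1.50 = 506 nm.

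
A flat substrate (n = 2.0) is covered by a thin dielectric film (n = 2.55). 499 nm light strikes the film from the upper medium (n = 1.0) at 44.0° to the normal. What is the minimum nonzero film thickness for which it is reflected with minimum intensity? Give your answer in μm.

0.102 μm

At the upper boundary (n = 1.0 to n = 2.55) the reflected ray undergoes a half-wave phase shift.
Ray reflecting at the bottom interface goes from n = 2.55 toward n = 2.0: no phase shift.
Exactly one π shift → a net half-wave offset.
For minimum reflection here: 2 n t cos θ_r = m λ.
Snell's law: 1.0 sin 44.0° = 2.55 sin θ_r → sin θ_r = 0.272, cos θ_r = 0.962.
Minimum nonzero at m = 1: t = λ / (2 n cos θ_r) = 499 / (2 × 2.55 × 0.962) = 102 nm.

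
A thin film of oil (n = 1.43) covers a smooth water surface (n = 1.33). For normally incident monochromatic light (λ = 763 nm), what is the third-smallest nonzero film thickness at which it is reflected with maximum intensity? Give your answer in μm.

At the upper boundary (n = 1.0 to n = 1.43) the reflected ray undergoes a half-wave phase shift.
Ray reflecting at the bottom interface goes from n = 1.43 toward n = 1.33: no phase shift.
Net: one phase inversion between the two reflected rays.
So the condition for constructive reflection is 2 n t = (m + ½) λ.
The third-smallest nonzero thickness corresponds to m = 2: t = (m + ½) λ / (2 n) = 2.50 × 763 / (2 × 1.43) = 667 nm.

0.667 μm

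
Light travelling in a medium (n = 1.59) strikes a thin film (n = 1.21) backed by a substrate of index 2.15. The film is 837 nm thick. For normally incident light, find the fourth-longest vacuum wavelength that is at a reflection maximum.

579 nm

At the upper boundary (n = 1.59 to n = 1.21) the reflected ray undergoes no phase shift.
At the lower boundary (n = 1.21 to n = 2.15) the reflected ray undergoes a half-wave phase shift.
Net: one phase inversion between the two reflected rays.
For bright reflection here: 2 n t = (m + ½) λ.
λ = 2 n t / (m + ½). The fourth-longest wavelength is m = 3: λ = 2 × 1.21 × 837 / 3.50 = 579 nm.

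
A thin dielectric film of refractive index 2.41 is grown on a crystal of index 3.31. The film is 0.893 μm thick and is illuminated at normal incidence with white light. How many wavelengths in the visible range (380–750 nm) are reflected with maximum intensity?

6

At the upper boundary (n = 1.0 to n = 2.41) the reflected ray undergoes a half-wave phase shift.
At the lower boundary (n = 2.41 to n = 3.31) the reflected ray undergoes a half-wave phase shift.
Zero or two π shifts → no net half-wave offset.
So the condition for constructive reflection is 2 n t = m λ.
λ = 2 n t / m = 4304 / m nm.
m=5: 861 nm (IR); m=6: 717 nm (visible); m=7: 615 nm (visible); m=8: 538 nm (visible); m=9: 478 nm (visible); m=10: 430 nm (visible); m=11: 391 nm (visible); m=12: 359 nm (UV).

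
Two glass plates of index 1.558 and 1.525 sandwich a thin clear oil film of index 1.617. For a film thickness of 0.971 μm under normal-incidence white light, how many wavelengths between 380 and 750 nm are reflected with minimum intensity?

At the upper boundary (n = 1.558 to n = 1.617) the reflected ray undergoes a half-wave phase shift.
Bottom surface (1.617 → 1.525): reflection off a lower-index medium gives no phase shift.
Exactly one π shift → a net half-wave offset.
For dark reflection here: 2 n t = m λ.
λ = 2 n t / m = 3140 / m nm.
m=4: 785 nm (IR); m=5: 628 nm (visible); m=6: 523 nm (visible); m=7: 449 nm (visible); m=8: 393 nm (visible); m=9: 349 nm (UV).

4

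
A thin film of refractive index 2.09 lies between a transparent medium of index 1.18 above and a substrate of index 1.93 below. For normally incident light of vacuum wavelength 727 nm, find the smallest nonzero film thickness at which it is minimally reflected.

Ray reflecting at the top interface goes from n = 1.18 toward n = 2.09: a half-wave phase shift.
Ray reflecting at the bottom interface goes from n = 2.09 toward n = 1.93: no phase shift.
Exactly one π shift → a net half-wave offset.
So the condition for destructive reflection is 2 n t = m λ.
Minimum nonzero at m = 1: t = λ / (2 n) = 727 / (2 × 2.09) = 174 nm.

174 nm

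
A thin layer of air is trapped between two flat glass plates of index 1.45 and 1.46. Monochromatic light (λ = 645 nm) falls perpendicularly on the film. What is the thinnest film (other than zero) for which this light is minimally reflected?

At the upper boundary (n = 1.45 to n = 1.0) the reflected ray undergoes no phase shift.
Ray reflecting at the bottom interface goes from n = 1.0 toward n = 1.46: a half-wave phase shift.
The two reflections differ by half a wavelength.
With one net inversion, destructive interference in reflection requires 2 n t = m λ.
Minimum nonzero at m = 1: t = λ / (2 n) = 645 / (2 × 1.0) = 323 nm.

323 nm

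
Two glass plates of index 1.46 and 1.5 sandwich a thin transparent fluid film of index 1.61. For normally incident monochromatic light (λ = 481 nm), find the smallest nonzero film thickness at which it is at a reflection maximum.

74.7 nm

Ray reflecting at the top interface goes from n = 1.46 toward n = 1.61: a half-wave phase shift.
At the lower boundary (n = 1.61 to n = 1.5) the reflected ray undergoes no phase shift.
Net: one phase inversion between the two reflected rays.
So the condition for constructive reflection is 2 n t = (m + ½) λ.
Minimum at m = 0: t = λ / (4 n) = 481 / (4 × 1.61) = 74.7 nm.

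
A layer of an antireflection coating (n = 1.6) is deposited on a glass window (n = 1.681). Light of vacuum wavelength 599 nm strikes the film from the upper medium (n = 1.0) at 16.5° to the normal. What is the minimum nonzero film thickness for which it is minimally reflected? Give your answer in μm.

Top surface (1.0 → 1.6): reflection off a higher-index medium gives a half-wave phase shift.
Ray reflecting at the bottom interface goes from n = 1.6 toward n = 1.681: a half-wave phase shift.
Net: no relative phase inversion (both shifts match).
For weak reflection here: 2 n t cos θ_r = (m + ½) λ.
Snell's law: 1.0 sin 16.5° = 1.6 sin θ_r → sin θ_r = 0.178, cos θ_r = 0.984.
Minimum at m = 0: t = λ / (4 n cos θ_r) = 599 / (4 × 1.6 × 0.984) = 95.1 nm.

0.0951 μm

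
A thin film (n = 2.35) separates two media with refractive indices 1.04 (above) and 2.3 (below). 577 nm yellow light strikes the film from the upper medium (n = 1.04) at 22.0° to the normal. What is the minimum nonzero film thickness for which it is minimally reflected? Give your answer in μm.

At the upper boundary (n = 1.04 to n = 2.35) the reflected ray undergoes a half-wave phase shift.
Ray reflecting at the bottom interface goes from n = 2.35 toward n = 2.3: no phase shift.
Net: one phase inversion between the two reflected rays.
So the condition for destructive reflection is 2 n t cos θ_r = m λ.
Snell's law: 1.04 sin 22.0° = 2.35 sin θ_r → sin θ_r = 0.166, cos θ_r = 0.986.
Minimum nonzero at m = 1: t = λ / (2 n cos θ_r) = 577 / (2 × 2.35 × 0.986) = 124 nm.

0.124 μm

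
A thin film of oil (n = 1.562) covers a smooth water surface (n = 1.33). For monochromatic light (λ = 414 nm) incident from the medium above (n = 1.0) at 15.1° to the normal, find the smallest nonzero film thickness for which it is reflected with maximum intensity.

Ray reflecting at the top interface goes from n = 1.0 toward n = 1.562: a half-wave phase shift.
Bottom surface (1.562 → 1.33): reflection off a lower-index medium gives no phase shift.
Net: one phase inversion between the two reflected rays.
So the condition for constructive reflection is 2 n t cos θ_r = (m + ½) λ.
Snell's law: 1.0 sin 15.1° = 1.562 sin θ_r → sin θ_r = 0.167, cos θ_r = 0.986.
Minimum at m = 0: t = λ / (4 n cos θ_r) = 414 / (4 × 1.562 × 0.986) = 67.2 nm.

67.2 nm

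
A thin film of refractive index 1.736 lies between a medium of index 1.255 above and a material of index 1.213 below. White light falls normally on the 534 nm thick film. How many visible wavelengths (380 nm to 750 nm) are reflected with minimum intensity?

Ray reflecting at the top interface goes from n = 1.255 toward n = 1.736: a half-wave phase shift.
At the lower boundary (n = 1.736 to n = 1.213) the reflected ray undergoes no phase shift.
Exactly one π shift → a net half-wave offset.
For weak reflection here: 2 n t = m λ.
λ = 2 n t / m = 1854 / m nm.
m=2: 927 nm (IR); m=3: 618 nm (visible); m=4: 464 nm (visible); m=5: 371 nm (UV).

2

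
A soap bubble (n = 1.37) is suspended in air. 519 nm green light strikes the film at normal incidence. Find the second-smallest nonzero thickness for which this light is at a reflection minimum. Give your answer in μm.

Ray reflecting at the top interface goes from n = 1.0 toward n = 1.37: a half-wave phase shift.
Bottom surface (1.37 → 1.0): reflection off a lower-index medium gives no phase shift.
Net: one phase inversion between the two reflected rays.
With one net inversion, destructive interference in reflection requires 2 n t = m λ.
The second-smallest nonzero thickness corresponds to m = 2: t = m λ / (2 n) = 2.00 × 519 / (2 × 1.37) = 379 nm.

0.379 μm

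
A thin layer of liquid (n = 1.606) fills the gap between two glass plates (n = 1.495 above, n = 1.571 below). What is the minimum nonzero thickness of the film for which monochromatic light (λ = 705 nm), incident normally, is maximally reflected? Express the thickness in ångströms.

1097 Å

Top surface (1.495 → 1.606): reflection off a higher-index medium gives a half-wave phase shift.
Ray reflecting at the bottom interface goes from n = 1.606 toward n = 1.571: no phase shift.
The two reflections differ by half a wavelength.
For maximum reflection here: 2 n t = (m + ½) λ.
Minimum at m = 0: t = λ / (4 n) = 705 / (4 × 1.606) = 110 nm.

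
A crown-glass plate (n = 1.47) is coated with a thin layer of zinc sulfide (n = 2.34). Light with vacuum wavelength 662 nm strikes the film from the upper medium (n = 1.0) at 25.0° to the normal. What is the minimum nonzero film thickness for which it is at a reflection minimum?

144 nm

Ray reflecting at the top interface goes from n = 1.0 toward n = 2.34: a half-wave phase shift.
Bottom surface (2.34 → 1.47): reflection off a lower-index medium gives no phase shift.
The two reflections differ by half a wavelength.
For weak reflection here: 2 n t cos θ_r = m λ.
Snell's law: 1.0 sin 25.0° = 2.34 sin θ_r → sin θ_r = 0.181, cos θ_r = 0.984.
Minimum nonzero at m = 1: t = λ / (2 n cos θ_r) = 662 / (2 × 2.34 × 0.984) = 144 nm.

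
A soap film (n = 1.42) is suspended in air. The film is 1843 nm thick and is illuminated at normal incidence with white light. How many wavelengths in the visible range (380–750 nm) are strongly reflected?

7

At the upper boundary (n = 1.0 to n = 1.42) the reflected ray undergoes a half-wave phase shift.
Ray reflecting at the bottom interface goes from n = 1.42 toward n = 1.0: no phase shift.
Net: one phase inversion between the two reflected rays.
With one net inversion, constructive interference in reflection requires 2 n t = (m + ½) λ.
λ = 2 n t / (m + ½) = 5234 / (m + ½) nm.
m=6: 805 nm (IR); m=7: 698 nm (visible); m=8: 616 nm (visible); m=9: 551 nm (visible); m=10: 498 nm (visible); m=11: 455 nm (visible); m=12: 419 nm (visible); m=13: 388 nm (visible); m=14: 361 nm (UV).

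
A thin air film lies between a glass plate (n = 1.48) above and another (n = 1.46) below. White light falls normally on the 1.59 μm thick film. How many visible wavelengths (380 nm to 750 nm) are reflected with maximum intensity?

4

Ray reflecting at the top interface goes from n = 1.48 toward n = 1.0: no phase shift.
At the lower boundary (n = 1.0 to n = 1.46) the reflected ray undergoes a half-wave phase shift.
The two reflections differ by half a wavelength.
For maximum reflection here: 2 n t = (m + ½) λ.
λ = 2 n t / (m + ½) = 3180 / (m + ½) nm.
m=3: 909 nm (IR); m=4: 707 nm (visible); m=5: 578 nm (visible); m=6: 489 nm (visible); m=7: 424 nm (visible); m=8: 374 nm (UV).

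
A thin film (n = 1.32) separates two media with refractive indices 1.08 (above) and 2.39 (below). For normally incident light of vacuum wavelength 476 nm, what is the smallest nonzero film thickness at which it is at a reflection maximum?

180 nm

Ray reflecting at the top interface goes from n = 1.08 toward n = 1.32: a half-wave phase shift.
Ray reflecting at the bottom interface goes from n = 1.32 toward n = 2.39: a half-wave phase shift.
Net: no relative phase inversion (both shifts match).
So the condition for constructive reflection is 2 n t = m λ.
The smallest nonzero thickness corresponds to m = 1: t = m λ / (2 n) = 1.00 × 476 / (2 × 1.32) = 180 nm.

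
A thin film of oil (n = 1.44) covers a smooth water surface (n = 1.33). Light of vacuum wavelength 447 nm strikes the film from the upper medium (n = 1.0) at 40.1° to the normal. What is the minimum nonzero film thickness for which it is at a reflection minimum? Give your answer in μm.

Top surface (1.0 → 1.44): reflection off a higher-index medium gives a half-wave phase shift.
At the lower boundary (n = 1.44 to n = 1.33) the reflected ray undergoes no phase shift.
The two reflections differ by half a wavelength.
For dark reflection here: 2 n t cos θ_r = m λ.
Snell's law: 1.0 sin 40.1° = 1.44 sin θ_r → sin θ_r = 0.447, cos θ_r = 0.894.
Minimum nonzero at m = 1: t = λ / (2 n cos θ_r) = 447 / (2 × 1.44 × 0.894) = 174 nm.

0.174 μm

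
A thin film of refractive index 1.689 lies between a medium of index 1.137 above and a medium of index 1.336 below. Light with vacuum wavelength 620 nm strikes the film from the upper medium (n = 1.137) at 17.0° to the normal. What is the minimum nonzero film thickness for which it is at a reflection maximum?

Top surface (1.137 → 1.689): reflection off a higher-index medium gives a half-wave phase shift.
Ray reflecting at the bottom interface goes from n = 1.689 toward n = 1.336: no phase shift.
Exactly one π shift → a net half-wave offset.
With one net inversion, constructive interference in reflection requires 2 n t cos θ_r = (m + ½) λ.
Snell's law: 1.137 sin 17.0° = 1.689 sin θ_r → sin θ_r = 0.197, cos θ_r = 0.980.
Minimum at m = 0: t = λ / (4 n cos θ_r) = 620 / (4 × 1.689 × 0.980) = 93.6 nm.

93.6 nm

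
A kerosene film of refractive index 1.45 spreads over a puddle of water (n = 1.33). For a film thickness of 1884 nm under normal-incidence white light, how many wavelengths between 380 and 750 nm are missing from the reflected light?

At the upper boundary (n = 1.0 to n = 1.45) the reflected ray undergoes a half-wave phase shift.
Ray reflecting at the bottom interface goes from n = 1.45 toward n = 1.33: no phase shift.
Net: one phase inversion between the two reflected rays.
So the condition for destructive reflection is 2 n t = m λ.
λ = 2 n t / m = 5464 / m nm.
m=7: 781 nm (IR); m=8: 683 nm (visible); m=9: 607 nm (visible); m=10: 546 nm (visible); m=11: 497 nm (visible); m=12: 455 nm (visible); m=13: 420 nm (visible); m=14: 390 nm (visible); m=15: 364 nm (UV).

7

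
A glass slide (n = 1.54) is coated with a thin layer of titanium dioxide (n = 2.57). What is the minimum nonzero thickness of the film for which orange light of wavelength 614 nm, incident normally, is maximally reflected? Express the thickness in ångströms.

Top surface (1.0 → 2.57): reflection off a higher-index medium gives a half-wave phase shift.
At the lower boundary (n = 2.57 to n = 1.54) the reflected ray undergoes no phase shift.
Exactly one π shift → a net half-wave offset.
For strong reflection here: 2 n t = (m + ½) λ.
Minimum at m = 0: t = λ / (4 n) = 614 / (4 × 2.57) = 59.7 nm.

597 Å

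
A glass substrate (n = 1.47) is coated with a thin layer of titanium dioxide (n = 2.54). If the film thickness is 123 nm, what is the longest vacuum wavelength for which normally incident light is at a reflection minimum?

625 nm

Top surface (1.0 → 2.54): reflection off a higher-index medium gives a half-wave phase shift.
Ray reflecting at the bottom interface goes from n = 2.54 toward n = 1.47: no phase shift.
Exactly one π shift → a net half-wave offset.
So the condition for destructive reflection is 2 n t = m λ.
λ = 2 n t / m. The longest wavelength is m = 1: λ = 2 × 2.54 × 123 / 1.00 = 625 nm.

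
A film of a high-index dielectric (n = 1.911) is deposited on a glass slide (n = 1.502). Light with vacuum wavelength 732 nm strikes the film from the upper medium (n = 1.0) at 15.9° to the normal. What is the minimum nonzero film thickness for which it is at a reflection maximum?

Ray reflecting at the top interface goes from n = 1.0 toward n = 1.911: a half-wave phase shift.
At the lower boundary (n = 1.911 to n = 1.502) the reflected ray undergoes no phase shift.
Exactly one π shift → a net half-wave offset.
So the condition for constructive reflection is 2 n t cos θ_r = (m + ½) λ.
Snell's law: 1.0 sin 15.9° = 1.911 sin θ_r → sin θ_r = 0.143, cos θ_r = 0.990.
Minimum at m = 0: t = λ / (4 n cos θ_r) = 732 / (4 × 1.911 × 0.990) = 96.8 nm.

96.8 nm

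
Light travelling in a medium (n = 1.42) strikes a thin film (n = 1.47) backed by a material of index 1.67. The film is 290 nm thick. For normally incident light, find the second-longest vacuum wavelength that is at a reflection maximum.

At the upper boundary (n = 1.42 to n = 1.47) the reflected ray undergoes a half-wave phase shift.
Ray reflecting at the bottom interface goes from n = 1.47 toward n = 1.67: a half-wave phase shift.
The two reflections carry the same phase change, so no net offset.
So the condition for constructive reflection is 2 n t = m λ.
λ = 2 n t / m. The second-longest wavelength is m = 2: λ = 2 × 1.47 × 290 / 2.00 = 426 nm.

426 nm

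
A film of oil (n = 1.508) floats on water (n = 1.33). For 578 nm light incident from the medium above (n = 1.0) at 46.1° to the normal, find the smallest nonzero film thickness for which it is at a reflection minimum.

Top surface (1.0 → 1.508): reflection off a higher-index medium gives a half-wave phase shift.
Bottom surface (1.508 → 1.33): reflection off a lower-index medium gives no phase shift.
Exactly one π shift → a net half-wave offset.
So the condition for destructive reflection is 2 n t cos θ_r = m λ.
Snell's law: 1.0 sin 46.1° = 1.508 sin θ_r → sin θ_r = 0.478, cos θ_r = 0.878.
Minimum nonzero at m = 1: t = λ / (2 n cos θ_r) = 578 / (2 × 1.508 × 0.878) = 218 nm.

218 nm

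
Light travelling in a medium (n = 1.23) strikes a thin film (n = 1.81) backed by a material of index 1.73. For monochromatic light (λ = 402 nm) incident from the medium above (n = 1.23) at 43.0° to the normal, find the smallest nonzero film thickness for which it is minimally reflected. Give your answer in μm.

0.125 μm

Top surface (1.23 → 1.81): reflection off a higher-index medium gives a half-wave phase shift.
At the lower boundary (n = 1.81 to n = 1.73) the reflected ray undergoes no phase shift.
Exactly one π shift → a net half-wave offset.
So the condition for destructive reflection is 2 n t cos θ_r = m λ.
Snell's law: 1.23 sin 43.0° = 1.81 sin θ_r → sin θ_r = 0.463, cos θ_r = 0.886.
Minimum nonzero at m = 1: t = λ / (2 n cos θ_r) = 402 / (2 × 1.81 × 0.886) = 125 nm.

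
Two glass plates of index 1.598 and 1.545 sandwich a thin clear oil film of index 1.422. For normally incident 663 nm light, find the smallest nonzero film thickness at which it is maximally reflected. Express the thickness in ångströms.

Top surface (1.598 → 1.422): reflection off a lower-index medium gives no phase shift.
Ray reflecting at the bottom interface goes from n = 1.422 toward n = 1.545: a half-wave phase shift.
Net: one phase inversion between the two reflected rays.
With one net inversion, constructive interference in reflection requires 2 n t = (m + ½) λ.
Minimum at m = 0: t = λ / (4 n) = 663 / (4 × 1.422) = 117 nm.

1166 Å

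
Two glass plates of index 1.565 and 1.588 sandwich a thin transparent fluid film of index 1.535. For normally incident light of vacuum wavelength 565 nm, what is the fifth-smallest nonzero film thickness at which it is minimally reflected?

920 nm

Top surface (1.565 → 1.535): reflection off a lower-index medium gives no phase shift.
Bottom surface (1.535 → 1.588): reflection off a higher-index medium gives a half-wave phase shift.
Net: one phase inversion between the two reflected rays.
With one net inversion, destructive interference in reflection requires 2 n t = m λ.
The fifth-smallest nonzero thickness corresponds to m = 5: t = m λ / (2 n) = 5.00 × 565 / (2 × 1.535) = 920 nm.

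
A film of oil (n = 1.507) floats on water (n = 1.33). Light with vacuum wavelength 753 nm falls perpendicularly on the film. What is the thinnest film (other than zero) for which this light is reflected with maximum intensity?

At the upper boundary (n = 1.0 to n = 1.507) the reflected ray undergoes a half-wave phase shift.
Bottom surface (1.507 → 1.33): reflection off a lower-index medium gives no phase shift.
Net: one phase inversion between the two reflected rays.
For bright reflection here: 2 n t = (m + ½) λ.
Minimum at m = 0: t = λ / (4 n) = 753 / (4 × 1.507) = 125 nm.

125 nm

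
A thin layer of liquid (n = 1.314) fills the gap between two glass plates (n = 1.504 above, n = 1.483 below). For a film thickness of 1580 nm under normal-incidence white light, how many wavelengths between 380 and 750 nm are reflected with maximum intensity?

Top surface (1.504 → 1.314): reflection off a lower-index medium gives no phase shift.
Bottom surface (1.314 → 1.483): reflection off a higher-index medium gives a half-wave phase shift.
The two reflections differ by half a wavelength.
For maximum reflection here: 2 n t = (m + ½) λ.
λ = 2 n t / (m + ½) = 4152 / (m + ½) nm.
m=5: 755 nm (IR); m=6: 639 nm (visible); m=7: 554 nm (visible); m=8: 488 nm (visible); m=9: 437 nm (visible); m=10: 395 nm (visible); m=11: 361 nm (UV).

5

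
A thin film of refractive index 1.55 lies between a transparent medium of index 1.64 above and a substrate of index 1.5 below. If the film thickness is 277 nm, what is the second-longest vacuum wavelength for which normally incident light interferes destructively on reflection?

At the upper boundary (n = 1.64 to n = 1.55) the reflected ray undergoes no phase shift.
Ray reflecting at the bottom interface goes from n = 1.55 toward n = 1.5: no phase shift.
The two reflections carry the same phase change, so no net offset.
For minimum reflection here: 2 n t = (m + ½) λ.
λ = 2 n t / (m + ½). The second-longest wavelength is m = 1: λ = 2 × 1.55 × 277 / 1.50 = 572 nm.

572 nm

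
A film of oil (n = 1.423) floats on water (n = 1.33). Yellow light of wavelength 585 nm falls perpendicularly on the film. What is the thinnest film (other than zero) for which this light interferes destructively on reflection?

206 nm

Top surface (1.0 → 1.423): reflection off a higher-index medium gives a half-wave phase shift.
Bottom surface (1.423 → 1.33): reflection off a lower-index medium gives no phase shift.
The two reflections differ by half a wavelength.
For weak reflection here: 2 n t = m λ.
Minimum nonzero at m = 1: t = λ / (2 n) = 585 / (2 × 1.423) = 206 nm.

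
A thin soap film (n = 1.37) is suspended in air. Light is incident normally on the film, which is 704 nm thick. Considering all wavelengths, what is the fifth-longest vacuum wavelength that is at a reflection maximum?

429 nm

At the upper boundary (n = 1.0 to n = 1.37) the reflected ray undergoes a half-wave phase shift.
Bottom surface (1.37 → 1.0): reflection off a lower-index medium gives no phase shift.
Net: one phase inversion between the two reflected rays.
So the condition for constructive reflection is 2 n t = (m + ½) λ.
λ = 2 n t / (m + ½). The fifth-longest wavelength is m = 4: λ = 2 × 1.37 × 704 / 4.50 = 429 nm.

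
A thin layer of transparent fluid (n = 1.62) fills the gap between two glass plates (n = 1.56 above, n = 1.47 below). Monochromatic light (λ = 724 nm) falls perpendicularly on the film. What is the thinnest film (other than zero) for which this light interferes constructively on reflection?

112 nm

Ray reflecting at the top interface goes from n = 1.56 toward n = 1.62: a half-wave phase shift.
Bottom surface (1.62 → 1.47): reflection off a lower-index medium gives no phase shift.
Net: one phase inversion between the two reflected rays.
So the condition for constructive reflection is 2 n t = (m + ½) λ.
Minimum at m = 0: t = λ / (4 n) = 724 / (4 × 1.62) = 112 nm.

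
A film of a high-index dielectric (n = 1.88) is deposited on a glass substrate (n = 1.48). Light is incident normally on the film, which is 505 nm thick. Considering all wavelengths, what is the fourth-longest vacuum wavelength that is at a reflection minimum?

Top surface (1.0 → 1.88): reflection off a higher-index medium gives a half-wave phase shift.
At the lower boundary (n = 1.88 to n = 1.48) the reflected ray undergoes no phase shift.
The two reflections differ by half a wavelength.
So the condition for destructive reflection is 2 n t = m λ.
λ = 2 n t / m. The fourth-longest wavelength is m = 4: λ = 2 × 1.88 × 505 / 4.00 = 475 nm.

475 nm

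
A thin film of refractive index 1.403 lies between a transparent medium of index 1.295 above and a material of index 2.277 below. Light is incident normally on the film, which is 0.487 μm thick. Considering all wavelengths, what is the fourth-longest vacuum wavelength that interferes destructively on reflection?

At the upper boundary (n = 1.295 to n = 1.403) the reflected ray undergoes a half-wave phase shift.
Ray reflecting at the bottom interface goes from n = 1.403 toward n = 2.277: a half-wave phase shift.
Net: no relative phase inversion (both shifts match).
With no net inversion, destructive interference in reflection requires 2 n t = (m + ½) λ.
λ = 2 n t / (m + ½). The fourth-longest wavelength is m = 3: λ = 2 × 1.403 × 487 / 3.50 = 390 nm.

390 nm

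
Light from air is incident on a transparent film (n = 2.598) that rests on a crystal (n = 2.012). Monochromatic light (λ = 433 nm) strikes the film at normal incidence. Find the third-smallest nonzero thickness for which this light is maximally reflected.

Ray reflecting at the top interface goes from n = 1.0 toward n = 2.598: a half-wave phase shift.
At the lower boundary (n = 2.598 to n = 2.012) the reflected ray undergoes no phase shift.
The two reflections differ by half a wavelength.
For strong reflection here: 2 n t = (m + ½) λ.
The third-smallest nonzero thickness corresponds to m = 2: t = (m + ½) λ / (2 n) = 2.50 × 433 / (2 × 2.598) = 208 nm.

208 nm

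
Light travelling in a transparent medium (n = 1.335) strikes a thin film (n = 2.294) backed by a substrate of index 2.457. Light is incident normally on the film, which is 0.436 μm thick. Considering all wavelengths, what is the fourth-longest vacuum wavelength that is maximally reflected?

At the upper boundary (n = 1.335 to n = 2.294) the reflected ray undergoes a half-wave phase shift.
At the lower boundary (n = 2.294 to n = 2.457) the reflected ray undergoes a half-wave phase shift.
The two reflections carry the same phase change, so no net offset.
So the condition for constructive reflection is 2 n t = m λ.
λ = 2 n t / m. The fourth-longest wavelength is m = 4: λ = 2 × 2.294 × 436 / 4.00 = 500 nm.

500 nm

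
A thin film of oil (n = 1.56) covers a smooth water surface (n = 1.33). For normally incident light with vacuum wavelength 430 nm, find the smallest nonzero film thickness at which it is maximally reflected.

68.9 nm

Top surface (1.0 → 1.56): reflection off a higher-index medium gives a half-wave phase shift.
Ray reflecting at the bottom interface goes from n = 1.56 toward n = 1.33: no phase shift.
Exactly one π shift → a net half-wave offset.
With one net inversion, constructive interference in reflection requires 2 n t = (m + ½) λ.
Minimum at m = 0: t = λ / (4 n) = 430 / (4 × 1.56) = 68.9 nm.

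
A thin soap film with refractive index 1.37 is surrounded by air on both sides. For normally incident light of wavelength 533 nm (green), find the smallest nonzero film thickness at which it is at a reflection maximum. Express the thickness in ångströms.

Top surface (1.0 → 1.37): reflection off a higher-index medium gives a half-wave phase shift.
Ray reflecting at the bottom interface goes from n = 1.37 toward n = 1.0: no phase shift.
Exactly one π shift → a net half-wave offset.
For maximum reflection here: 2 n t = (m + ½) λ.
Minimum at m = 0: t = λ / (4 n) = 533 / (4 × 1.37) = 97.3 nm.

973 Å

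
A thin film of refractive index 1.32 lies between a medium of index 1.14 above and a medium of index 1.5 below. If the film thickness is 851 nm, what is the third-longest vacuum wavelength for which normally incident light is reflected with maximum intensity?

Ray reflecting at the top interface goes from n = 1.14 toward n = 1.32: a half-wave phase shift.
Ray reflecting at the bottom interface goes from n = 1.32 toward n = 1.5: a half-wave phase shift.
The two reflections carry the same phase change, so no net offset.
For maximum reflection here: 2 n t = m λ.
λ = 2 n t / m. The third-longest wavelength is m = 3: λ = 2 × 1.32 × 851 / 3.00 = 749 nm.

749 nm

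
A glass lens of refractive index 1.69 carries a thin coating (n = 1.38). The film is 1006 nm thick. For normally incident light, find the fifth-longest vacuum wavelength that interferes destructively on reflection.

At the upper boundary (n = 1.0 to n = 1.38) the reflected ray undergoes a half-wave phase shift.
Ray reflecting at the bottom interface goes from n = 1.38 toward n = 1.69: a half-wave phase shift.
The two reflections carry the same phase change, so no net offset.
So the condition for destructive reflection is 2 n t = (m + ½) λ.
λ = 2 n t / (m + ½). The fifth-longest wavelength is m = 4: λ = 2 × 1.38 × 1006 / 4.50 = 617 nm.

617 nm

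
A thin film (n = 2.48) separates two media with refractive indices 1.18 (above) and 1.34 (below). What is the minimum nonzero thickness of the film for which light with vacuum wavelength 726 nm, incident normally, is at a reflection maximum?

Top surface (1.18 → 2.48): reflection off a higher-index medium gives a half-wave phase shift.
Bottom surface (2.48 → 1.34): reflection off a lower-index medium gives no phase shift.
Net: one phase inversion between the two reflected rays.
With one net inversion, constructive interference in reflection requires 2 n t = (m + ½) λ.
Minimum at m = 0: t = λ / (4 n) = 726 / (4 × 2.48) = 73.2 nm.

73.2 nm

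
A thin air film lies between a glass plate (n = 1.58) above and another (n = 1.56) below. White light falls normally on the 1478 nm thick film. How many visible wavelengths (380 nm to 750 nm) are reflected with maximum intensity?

Ray reflecting at the top interface goes from n = 1.58 toward n = 1.0: no phase shift.
Ray reflecting at the bottom interface goes from n = 1.0 toward n = 1.56: a half-wave phase shift.
Net: one phase inversion between the two reflected rays.
For bright reflection here: 2 n t = (m + ½) λ.
λ = 2 n t / (m + ½) = 2956 / (m + ½) nm.
m=3: 845 nm (IR); m=4: 657 nm (visible); m=5: 537 nm (visible); m=6: 455 nm (visible); m=7: 394 nm (visible); m=8: 348 nm (UV).

4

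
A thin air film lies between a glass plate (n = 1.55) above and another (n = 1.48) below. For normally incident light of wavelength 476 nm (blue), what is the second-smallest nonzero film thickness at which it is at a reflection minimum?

Ray reflecting at the top interface goes from n = 1.55 toward n = 1.0: no phase shift.
Bottom surface (1.0 → 1.48): reflection off a higher-index medium gives a half-wave phase shift.
The two reflections differ by half a wavelength.
So the condition for destructive reflection is 2 n t = m λ.
The second-smallest nonzero thickness corresponds to m = 2: t = m λ / (2 n) = 2.00 × 476 / (2 × 1.0) = 476 nm.

476 nm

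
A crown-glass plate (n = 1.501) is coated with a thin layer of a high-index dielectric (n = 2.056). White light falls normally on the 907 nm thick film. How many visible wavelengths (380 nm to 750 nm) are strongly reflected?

Ray reflecting at the top interface goes from n = 1.0 toward n = 2.056: a half-wave phase shift.
Bottom surface (2.056 → 1.501): reflection off a lower-index medium gives no phase shift.
Net: one phase inversion between the two reflected rays.
So the condition for constructive reflection is 2 n t = (m + ½) λ.
λ = 2 n t / (m + ½) = 3730 / (m + ½) nm.
m=4: 829 nm (IR); m=5: 678 nm (visible); m=6: 574 nm (visible); m=7: 497 nm (visible); m=8: 439 nm (visible); m=9: 393 nm (visible); m=10: 355 nm (UV).

5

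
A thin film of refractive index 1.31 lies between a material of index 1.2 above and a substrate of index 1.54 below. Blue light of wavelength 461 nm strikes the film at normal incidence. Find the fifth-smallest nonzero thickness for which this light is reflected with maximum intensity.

880 nm

Top surface (1.2 → 1.31): reflection off a higher-index medium gives a half-wave phase shift.
Ray reflecting at the bottom interface goes from n = 1.31 toward n = 1.54: a half-wave phase shift.
Net: no relative phase inversion (both shifts match).
For maximum reflection here: 2 n t = m λ.
The fifth-smallest nonzero thickness corresponds to m = 5: t = m λ / (2 n) = 5.00 × 461 / (2 × 1.31) = 880 nm.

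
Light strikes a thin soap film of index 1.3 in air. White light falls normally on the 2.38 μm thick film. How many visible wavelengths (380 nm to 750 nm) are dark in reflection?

8

Top surface (1.0 → 1.3): reflection off a higher-index medium gives a half-wave phase shift.
Ray reflecting at the bottom interface goes from n = 1.3 toward n = 1.0: no phase shift.
Net: one phase inversion between the two reflected rays.
With one net inversion, destructive interference in reflection requires 2 n t = m λ.
λ = 2 n t / m = 6188 / m nm.
m=8: 774 nm (IR); m=9: 688 nm (visible); m=10: 619 nm (visible); m=11: 563 nm (visible); m=12: 516 nm (visible); m=13: 476 nm (visible); m=14: 442 nm (visible); m=15: 413 nm (visible); m=16: 387 nm (visible); m=17: 364 nm (UV).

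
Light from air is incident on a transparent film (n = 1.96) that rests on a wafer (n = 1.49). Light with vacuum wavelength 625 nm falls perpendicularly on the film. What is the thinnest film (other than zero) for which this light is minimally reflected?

159 nm

Top surface (1.0 → 1.96): reflection off a higher-index medium gives a half-wave phase shift.
Ray reflecting at the bottom interface goes from n = 1.96 toward n = 1.49: no phase shift.
The two reflections differ by half a wavelength.
So the condition for destructive reflection is 2 n t = m λ.
Minimum nonzero at m = 1: t = λ / (2 n) = 625 / (2 × 1.96) = 159 nm.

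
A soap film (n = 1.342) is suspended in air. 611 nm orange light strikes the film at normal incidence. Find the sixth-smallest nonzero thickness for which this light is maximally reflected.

Ray reflecting at the top interface goes from n = 1.0 toward n = 1.342: a half-wave phase shift.
At the lower boundary (n = 1.342 to n = 1.0) the reflected ray undergoes no phase shift.
Exactly one π shift → a net half-wave offset.
For bright reflection here: 2 n t = (m + ½) λ.
The sixth-smallest nonzero thickness corresponds to m = 5: t = (m + ½) λ / (2 n) = 5.50 × 611 / (2 × 1.342) = 1252 nm.

1252 nm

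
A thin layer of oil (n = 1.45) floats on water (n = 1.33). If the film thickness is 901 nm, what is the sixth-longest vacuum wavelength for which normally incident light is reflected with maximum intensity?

Ray reflecting at the top interface goes from n = 1.0 toward n = 1.45: a half-wave phase shift.
Bottom surface (1.45 → 1.33): reflection off a lower-index medium gives no phase shift.
Exactly one π shift → a net half-wave offset.
So the condition for constructive reflection is 2 n t = (m + ½) λ.
λ = 2 n t / (m + ½). The sixth-longest wavelength is m = 5: λ = 2 × 1.45 × 901 / 5.50 = 475 nm.

475 nm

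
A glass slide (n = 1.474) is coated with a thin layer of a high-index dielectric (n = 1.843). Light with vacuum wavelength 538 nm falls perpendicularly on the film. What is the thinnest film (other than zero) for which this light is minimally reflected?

At the upper boundary (n = 1.0 to n = 1.843) the reflected ray undergoes a half-wave phase shift.
Ray reflecting at the bottom interface goes from n = 1.843 toward n = 1.474: no phase shift.
The two reflections differ by half a wavelength.
With one net inversion, destructive interference in reflection requires 2 n t = m λ.
Minimum nonzero at m = 1: t = λ / (2 n) = 538 / (2 × 1.843) = 146 nm.

146 nm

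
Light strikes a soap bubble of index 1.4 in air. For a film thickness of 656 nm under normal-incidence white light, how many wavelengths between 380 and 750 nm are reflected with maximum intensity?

At the upper boundary (n = 1.0 to n = 1.4) the reflected ray undergoes a half-wave phase shift.
Ray reflecting at the bottom interface goes from n = 1.4 toward n = 1.0: no phase shift.
Net: one phase inversion between the two reflected rays.
So the condition for constructive reflection is 2 n t = (m + ½) λ.
λ = 2 n t / (m + ½) = 1837 / (m + ½) nm.
m=1: 1225 nm (IR); m=2: 735 nm (visible); m=3: 525 nm (visible); m=4: 408 nm (visible); m=5: 334 nm (UV).

3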